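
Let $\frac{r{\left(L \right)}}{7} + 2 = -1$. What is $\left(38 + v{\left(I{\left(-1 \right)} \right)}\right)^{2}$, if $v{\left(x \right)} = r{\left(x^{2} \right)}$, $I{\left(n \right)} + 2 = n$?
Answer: $289$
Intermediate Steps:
$r{\left(L \right)} = -21$ ($r{\left(L \right)} = -14 + 7 \left(-1\right) = -14 - 7 = -21$)
$I{\left(n \right)} = -2 + n$
$v{\left(x \right)} = -21$
$\left(38 + v{\left(I{\left(-1 \right)} \right)}\right)^{2} = \left(38 - 21\right)^{2} = 17^{2} = 289$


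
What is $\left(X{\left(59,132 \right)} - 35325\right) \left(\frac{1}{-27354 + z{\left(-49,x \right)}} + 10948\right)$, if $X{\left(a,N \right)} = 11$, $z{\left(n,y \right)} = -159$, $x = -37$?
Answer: $- \frac{10637011974422}{27513} \approx -3.8662 \cdot 10^{8}$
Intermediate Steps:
$\left(X{\left(59,132 \right)} - 35325\right) \left(\frac{1}{-27354 + z{\left(-49,x \right)}} + 10948\right) = \left(11 - 35325\right) \left(\frac{1}{-27354 - 159} + 10948\right) = - 35314 \left(\frac{1}{-27513} + 10948\right) = - 35314 \left(- \frac{1}{27513} + 10948\right) = \left(-35314\right) \frac{301212323}{27513} = - \frac{10637011974422}{27513}$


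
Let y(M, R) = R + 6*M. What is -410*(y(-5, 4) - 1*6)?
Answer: 13120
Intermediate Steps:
-410*(y(-5, 4) - 1*6) = -410*((4 + 6*(-5)) - 1*6) = -410*((4 - 30) - 6) = -410*(-26 - 6) = -410*(-32) = 13120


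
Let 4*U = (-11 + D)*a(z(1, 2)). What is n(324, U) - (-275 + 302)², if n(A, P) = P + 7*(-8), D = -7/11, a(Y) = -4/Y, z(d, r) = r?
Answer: -8571/11 ≈ -779.18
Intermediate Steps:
D = -7/11 (D = -7*1/11 = -7/11 ≈ -0.63636)
U = 64/11 (U = ((-11 - 7/11)*(-4/2))/4 = (-(-512)/(11*2))/4 = (-128/11*(-2))/4 = (¼)*(256/11) = 64/11 ≈ 5.8182)
n(A, P) = -56 + P (n(A, P) = P - 56 = -56 + P)
n(324, U) - (-275 + 302)² = (-56 + 64/11) - (-275 + 302)² = -552/11 - 1*27² = -552/11 - 1*729 = -552/11 - 729 = -8571/11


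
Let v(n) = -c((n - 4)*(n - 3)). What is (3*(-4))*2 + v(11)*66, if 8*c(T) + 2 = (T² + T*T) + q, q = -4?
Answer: -103437/2 ≈ -51719.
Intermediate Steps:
c(T) = -¾ + T²/4 (c(T) = -¼ + ((T² + T*T) - 4)/8 = -¼ + ((T² + T²) - 4)/8 = -¼ + (2*T² - 4)/8 = -¼ + (-4 + 2*T²)/8 = -¼ + (-½ + T²/4) = -¾ + T²/4)
v(n) = ¾ - (-4 + n)²*(-3 + n)²/4 (v(n) = -(-¾ + ((n - 4)*(n - 3))²/4) = -(-¾ + ((-4 + n)*(-3 + n))²/4) = -(-¾ + ((-4 + n)²*(-3 + n)²)/4) = -(-¾ + (-4 + n)²*(-3 + n)²/4) = ¾ - (-4 + n)²*(-3 + n)²/4)
(3*(-4))*2 + v(11)*66 = (3*(-4))*2 + (¾ - (12 + 11² - 7*11)²/4)*66 = -12*2 + (¾ - (12 + 121 - 77)²/4)*66 = -24 + (¾ - ¼*56²)*66 = -24 + (¾ - ¼*3136)*66 = -24 + (¾ - 784)*66 = -24 - 3133/4*66 = -24 - 103389/2 = -103437/2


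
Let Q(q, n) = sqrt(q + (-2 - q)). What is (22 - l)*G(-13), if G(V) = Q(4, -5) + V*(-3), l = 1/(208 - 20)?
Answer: 161265/188 + 4135*I*sqrt(2)/188 ≈ 857.79 + 31.105*I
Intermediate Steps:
Q(q, n) = I*sqrt(2) (Q(q, n) = sqrt(-2) = I*sqrt(2))
l = 1/188 ≈ 0.0053191
G(V) = -3*V + I*sqrt(2) (G(V) = I*sqrt(2) + V*(-3) = I*sqrt(2) - 3*V = -3*V + I*sqrt(2))
(22 - l)*G(-13) = (22 - 1*1/188)*(-3*(-13) + I*sqrt(2)) = (22 - 1/188)*(39 + I*sqrt(2)) = 4135*(39 + I*sqrt(2))/188 = 161265/188 + 4135*I*sqrt(2)/188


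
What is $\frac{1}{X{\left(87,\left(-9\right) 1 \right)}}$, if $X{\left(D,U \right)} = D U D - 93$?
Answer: $- \frac{1}{68214} \approx -1.466 \cdot 10^{-5}$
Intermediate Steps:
$X{\left(D,U \right)} = -93 + U D^{2}$ ($X{\left(D,U \right)} = U D^{2} - 93 = -93 + U D^{2}$)
$\frac{1}{X{\left(87,\left(-9\right) 1 \right)}} = \frac{1}{-93 + \left(-9\right) 1 \cdot 87^{2}} = \frac{1}{-93 - 68121} = \frac{1}{-68214} = - \frac{1}{68214}$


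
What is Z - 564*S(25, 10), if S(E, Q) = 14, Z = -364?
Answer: -8260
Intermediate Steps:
Z - 564*S(25, 10) = -364 - 564*14 = -364 - 7896 = -8260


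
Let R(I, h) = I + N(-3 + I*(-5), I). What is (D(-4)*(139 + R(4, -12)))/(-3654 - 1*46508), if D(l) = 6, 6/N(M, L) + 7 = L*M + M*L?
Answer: -11703/684353 ≈ -0.017101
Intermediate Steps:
N(M, L) = 6/(-7 + 2*L*M) (N(M, L) = 6/(-7 + (L*M + M*L)) = 6/(-7 + (L*M + L*M)) = 6/(-7 + 2*L*M))
R(I, h) = I + 6/(-7 + 2*I*(-3 - 5*I)) (R(I, h) = I + 6/(-7 + 2*I*(-3 + I*(-5))) = I + 6/(-7 + 2*I*(-3 - 5*I)))
(D(-4)*(139 + R(4, -12)))/(-3654 - 1*46508) = (6*(139 + (4 - 6/(7 + 2*4*(3 + 5*4)))))/(-3654 - 1*46508) = (6*(139 + (4 - 6/(7 + 2*4*(3 + 20)))))/(-3654 - 46508) = (6*(139 + (4 - 6/(7 + 2*4*23))))/(-50162) = (6*(139 + (4 - 6/(7 + 184))))*(-1/50162) = (6*(139 + (4 - 6/191)))*(-1/50162) = (6*(139 + 758/191))*(-1/50162) = (6*(27307/191))*(-1/50162) = (163842/191)*(-1/50162) = -11703/684353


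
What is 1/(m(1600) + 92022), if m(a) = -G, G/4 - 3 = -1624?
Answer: 1/98506 ≈ 1.0152e-5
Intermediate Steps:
G = -6484 (G = 12 + 4*(-1624) = 12 - 6496 = -6484)
m(a) = 6484 (m(a) = -1*(-6484) = 6484)
1/(m(1600) + 92022) = 1/(6484 + 92022) = 1/98506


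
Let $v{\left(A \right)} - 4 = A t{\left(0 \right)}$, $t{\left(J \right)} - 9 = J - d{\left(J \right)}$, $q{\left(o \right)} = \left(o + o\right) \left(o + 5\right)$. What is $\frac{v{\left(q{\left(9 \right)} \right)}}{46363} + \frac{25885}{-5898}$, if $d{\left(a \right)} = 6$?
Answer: $- \frac{1195623775}{273448974} \approx -4.3724$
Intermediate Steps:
$q{\left(o \right)} = 2 o \left(5 + o\right)$
$t{\left(J \right)} = 3 + J$ ($t{\left(J \right)} = 9 + \left(J - 6\right) = 9 + \left(-6 + J\right) = 3 + J$)
$v{\left(A \right)} = 4 + 3 A$ ($v{\left(A \right)} = 4 + A \left(3 + 0\right) = 4 + A 3 = 4 + 3 A$)
$\frac{v{\left(q{\left(9 \right)} \right)}}{46363} + \frac{25885}{-5898} = \frac{4 + 3 \cdot 2 \cdot 9 \left(5 + 9\right)}{46363} + \frac{25885}{-5898} = \left(4 + 3 \cdot 2 \cdot 9 \cdot 14\right) \frac{1}{46363} + 25885 \left(- \frac{1}{5898}\right) = \left(4 + 3 \cdot 252\right) \frac{1}{46363} - \frac{25885}{5898} = \left(4 + 756\right) \frac{1}{46363} - \frac{25885}{5898} = 760 \cdot \frac{1}{46363} - \frac{25885}{5898} = \frac{760}{46363} - \frac{25885}{5898} = - \frac{1195623775}{273448974}$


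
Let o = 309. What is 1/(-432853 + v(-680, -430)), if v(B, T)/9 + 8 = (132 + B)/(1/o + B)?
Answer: -210119/90964244087 ≈ -2.3099e-6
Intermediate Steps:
v(B, T) = -72 + 9*(132 + B)/(1/309 + B) (v(B, T) = -72 + 9*((132 + B)/(1/309 + B)) = -72 + 9*(132 + B)/(1/309 + B))
1/(-432853 + v(-680, -430)) = 1/(-432853 + 9*(40780 - 2163*(-680))/(1 + 309*(-680))) = 1/(-432853 + 9*(40780 + 1470840)/(1 - 210120)) = 1/(-432853 + 9*1511620/(-210119)) = 1/(-432853 + 9*(-1/210119)*1511620) = 1/(-432853 - 13604580/210119) = 1/(-90964244087/210119) = -210119/90964244087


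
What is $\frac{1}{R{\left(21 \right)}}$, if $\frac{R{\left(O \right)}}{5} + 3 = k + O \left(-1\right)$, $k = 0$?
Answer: $- \frac{1}{120} \approx -0.0083333$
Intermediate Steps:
$R{\left(O \right)} = -15 - 5 O$ ($R{\left(O \right)} = -15 + 5 \left(0 + O \left(-1\right)\right) = -15 + 5 \left(0 - O\right) = -15 + 5 \left(- O\right) = -15 - 5 O$)
$\frac{1}{R{\left(21 \right)}} = \frac{1}{-15 - 105} = \frac{1}{-120} = - \frac{1}{120}$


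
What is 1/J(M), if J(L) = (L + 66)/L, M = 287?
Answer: 287/353 ≈ 0.81303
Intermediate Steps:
J(L) = (66 + L)/L
1/J(M) = 1/((66 + 287)/287) = 1/((1/287)*353) = 1/(353/287) = 287/353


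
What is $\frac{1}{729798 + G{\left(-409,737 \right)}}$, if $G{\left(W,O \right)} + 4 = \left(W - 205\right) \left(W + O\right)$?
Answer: $\frac{1}{528402} \approx 1.8925 \cdot 10^{-6}$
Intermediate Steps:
$G{\left(W,O \right)} = -4 + \left(-205 + W\right) \left(O + W\right)$ ($G{\left(W,O \right)} = -4 + \left(W - 205\right) \left(W + O\right) = -4 + \left(-205 + W\right) \left(O + W\right)$)
$\frac{1}{729798 + G{\left(-409,737 \right)}} = \frac{1}{729798 - \left(368677 - 167281\right)} = \frac{1}{729798 - 201396} = \frac{1}{528402}$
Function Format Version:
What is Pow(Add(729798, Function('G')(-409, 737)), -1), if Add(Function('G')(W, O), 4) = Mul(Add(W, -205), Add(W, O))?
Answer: Rational(1, 528402) ≈ 1.8925e-6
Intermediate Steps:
Function('G')(W, O) = Add(-4, Mul(Add(-205, W), Add(O, W))) (Function('G')(W, O) = Add(-4, Mul(Add(W, -205), Add(W, O))) = Add(-4, Mul(Add(-205, W), Add(O, W))))
Pow(Add(729798, Function('G')(-409, 737)), -1) = Pow(Add(729798, Add(-4, Pow(-409, 2), Mul(-205, 737), Mul(-205, -409), Mul(737, -409))), -1) = Pow(Add(729798, Add(-4, 167281, -151085, 83845, -301433)), -1) = Pow(Add(729798, -201396), -1) = Pow(528402, -1) = Rational(1, 528402)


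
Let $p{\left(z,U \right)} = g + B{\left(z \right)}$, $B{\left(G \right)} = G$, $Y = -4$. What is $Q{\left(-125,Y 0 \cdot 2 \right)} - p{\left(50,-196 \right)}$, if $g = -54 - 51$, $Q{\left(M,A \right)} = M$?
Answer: $-70$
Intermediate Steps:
$g = -105$
$p{\left(z,U \right)} = -105 + z$
$Q{\left(-125,Y 0 \cdot 2 \right)} - p{\left(50,-196 \right)} = -125 - \left(-105 + 50\right) = -125 - -55 = -125 + 55 = -70$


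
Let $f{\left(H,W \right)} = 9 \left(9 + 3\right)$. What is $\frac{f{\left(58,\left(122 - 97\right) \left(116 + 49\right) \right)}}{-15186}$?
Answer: $- \frac{18}{2531} \approx -0.0071118$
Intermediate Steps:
$f{\left(H,W \right)} = 108$ ($f{\left(H,W \right)} = 9 \cdot 12 = 108$)
$\frac{f{\left(58,\left(122 - 97\right) \left(116 + 49\right) \right)}}{-15186} = \frac{108}{-15186} = 108 \left(- \frac{1}{15186}\right) = - \frac{18}{2531}$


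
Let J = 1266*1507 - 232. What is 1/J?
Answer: 1/1907630 ≈ 5.2421e-7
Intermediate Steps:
J = 1907630 (J = 1907862 - 232 = 1907630)
1/J = 1/1907630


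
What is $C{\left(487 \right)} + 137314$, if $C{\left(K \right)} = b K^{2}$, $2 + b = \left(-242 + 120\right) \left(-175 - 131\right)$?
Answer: $8853656084$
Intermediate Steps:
$b = 37330$ ($b = -2 + \left(-242 + 120\right) \left(-175 - 131\right) = -2 - -37332 = -2 + 37332 = 37330$)
$C{\left(K \right)} = 37330 K^{2}$
$C{\left(487 \right)} + 137314 = 37330 \cdot 487^{2} + 137314 = 37330 \cdot 237169 + 137314 = 8853518770 + 137314 = 8853656084$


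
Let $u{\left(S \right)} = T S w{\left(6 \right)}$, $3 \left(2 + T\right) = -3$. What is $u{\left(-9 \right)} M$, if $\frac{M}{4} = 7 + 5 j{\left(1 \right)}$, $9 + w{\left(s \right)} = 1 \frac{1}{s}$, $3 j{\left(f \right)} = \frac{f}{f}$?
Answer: $-8268$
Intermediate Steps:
$j{\left(f \right)} = \frac{1}{3}$ ($j{\left(f \right)} = \frac{f \frac{1}{f}}{3} = \frac{1}{3} \cdot 1 = \frac{1}{3}$)
$w{\left(s \right)} = -9 + \frac{1}{s}$ ($w{\left(s \right)} = -9 + 1 \frac{1}{s} = -9 + \frac{1}{s}$)
$M = \frac{104}{3}$ ($M = 4 \left(7 + 5 \cdot \frac{1}{3}\right) = 4 \left(7 + \frac{5}{3}\right) = 4 \cdot \frac{26}{3} = \frac{104}{3} \approx 34.667$)
$T = -3$ ($T = -2 + \frac{1}{3} \left(-3\right) = -2 - 1 = -3$)
$u{\left(S \right)} = \frac{53 S}{2}$ ($u{\left(S \right)} = - 3 S \left(-9 + \frac{1}{6}\right) = - 3 S \left(- \frac{53}{6}\right) = \frac{53 S}{2}$)
$u{\left(-9 \right)} M = \frac{53}{2} \left(-9\right) \frac{104}{3} = \left(- \frac{477}{2}\right) \frac{104}{3} = -8268$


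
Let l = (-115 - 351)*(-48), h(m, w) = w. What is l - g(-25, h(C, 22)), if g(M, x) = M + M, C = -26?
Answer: 22418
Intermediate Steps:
l = 22368 (l = -466*(-48) = 22368)
g(M, x) = 2*M
l - g(-25, h(C, 22)) = 22368 - 2*(-25) = 22368 - 1*(-50) = 22368 + 50 = 22418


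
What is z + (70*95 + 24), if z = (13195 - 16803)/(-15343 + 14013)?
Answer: 4440014/665 ≈ 6676.7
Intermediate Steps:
z = 1804/665 (z = -3608/(-1330) = -3608*(-1/1330) = 1804/665 ≈ 2.7128)
z + (70*95 + 24) = 1804/665 + (70*95 + 24) = 1804/665 + (6650 + 24) = 1804/665 + 6674 = 4440014/665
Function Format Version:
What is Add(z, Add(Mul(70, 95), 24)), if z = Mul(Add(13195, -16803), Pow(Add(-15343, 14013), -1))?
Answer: Rational(4440014, 665) ≈ 6676.7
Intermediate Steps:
z = Rational(1804, 665) (z = Mul(-3608, Pow(-1330, -1)) = Mul(-3608, Rational(-1, 1330)) = Rational(1804, 665) ≈ 2.7128)
Add(z, Add(Mul(70, 95), 24)) = Add(Rational(1804, 665), Add(Mul(70, 95), 24)) = Add(Rational(1804, 665), Add(6650, 24)) = Add(Rational(1804, 665), 6674) = Rational(4440014, 665)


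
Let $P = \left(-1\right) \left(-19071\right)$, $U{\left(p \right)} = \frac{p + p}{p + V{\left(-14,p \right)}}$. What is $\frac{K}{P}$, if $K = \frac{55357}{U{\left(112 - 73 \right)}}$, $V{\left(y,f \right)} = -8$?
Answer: $\frac{1716067}{1487538} \approx 1.1536$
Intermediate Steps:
$U{\left(p \right)} = \frac{2 p}{-8 + p}$ ($U{\left(p \right)} = \frac{p + p}{p - 8} = \frac{2 p}{-8 + p}$)
$K = \frac{1716067}{78}$ ($K = \frac{55357}{2 \left(112 - 73\right) \frac{1}{-8 + \left(112 - 73\right)}} = \frac{55357}{2 \cdot 39 \frac{1}{-8 + 39}} = \frac{55357}{2 \cdot 39 \cdot \frac{1}{31}} = \frac{55357}{\frac{78}{31}} = 55357 \cdot \frac{31}{78} = \frac{1716067}{78} \approx 22001.0$)
$P = 19071$
$\frac{K}{P} = \frac{1716067}{78 \cdot 19071} = \frac{1716067}{78} \cdot \frac{1}{19071} = \frac{1716067}{1487538}$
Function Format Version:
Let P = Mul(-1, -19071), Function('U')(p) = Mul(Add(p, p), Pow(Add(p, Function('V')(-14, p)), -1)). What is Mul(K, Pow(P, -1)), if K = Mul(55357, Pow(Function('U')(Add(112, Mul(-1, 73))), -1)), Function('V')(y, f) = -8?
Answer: Rational(1716067, 1487538) ≈ 1.1536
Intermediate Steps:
Function('U')(p) = Mul(2, p, Pow(Add(-8, p), -1)) (Function('U')(p) = Mul(Add(p, p), Pow(Add(p, -8), -1)) = Mul(Mul(2, p), Pow(Add(-8, p), -1)) = Mul(2, p, Pow(Add(-8, p), -1)))
K = Rational(1716067, 78) (K = Mul(55357, Pow(Mul(2, Add(112, Mul(-1, 73)), Pow(Add(-8, Add(112, Mul(-1, 73))), -1)), -1)) = Mul(55357, Pow(Mul(2, Add(112, -73), Pow(Add(-8, Add(112, -73)), -1)), -1)) = Mul(55357, Pow(Mul(2, 39, Pow(Add(-8, 39), -1)), -1)) = Mul(55357, Pow(Mul(2, 39, Pow(31, -1)), -1)) = Mul(55357, Pow(Mul(2, 39, Rational(1, 31)), -1)) = Mul(55357, Pow(Rational(78, 31), -1)) = Mul(55357, Rational(31, 78)) = Rational(1716067, 78) ≈ 22001.)
P = 19071
Mul(K, Pow(P, -1)) = Mul(Rational(1716067, 78), Pow(19071, -1)) = Mul(Rational(1716067, 78), Rational(1, 19071)) = Rational(1716067, 1487538)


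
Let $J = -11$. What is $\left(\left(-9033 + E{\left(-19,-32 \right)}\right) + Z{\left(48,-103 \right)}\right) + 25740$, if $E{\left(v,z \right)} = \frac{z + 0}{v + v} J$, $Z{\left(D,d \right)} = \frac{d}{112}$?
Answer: $\frac{35530827}{2128} \approx 16697.0$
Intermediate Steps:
$Z{\left(D,d \right)} = \frac{d}{112}$ ($Z{\left(D,d \right)} = d \frac{1}{112} = \frac{d}{112}$)
$E{\left(v,z \right)} = - \frac{11 z}{2 v}$ ($E{\left(v,z \right)} = \frac{z + 0}{v + v} \left(-11\right) = \frac{z}{2 v} \left(-11\right) = - \frac{11 z}{2 v}$)
$\left(\left(-9033 + E{\left(-19,-32 \right)}\right) + Z{\left(48,-103 \right)}\right) + 25740 = \left(\left(-9033 - - \frac{176}{-19}\right) + \frac{1}{112} \left(-103\right)\right) + 25740 = \left(\left(-9033 - \left(-176\right) \left(- \frac{1}{19}\right)\right) - \frac{103}{112}\right) + 25740 = \left(\left(-9033 - \frac{176}{19}\right) - \frac{103}{112}\right) + 25740 = \left(- \frac{171803}{19} - \frac{103}{112}\right) + 25740 = - \frac{19243893}{2128} + 25740 = \frac{35530827}{2128}$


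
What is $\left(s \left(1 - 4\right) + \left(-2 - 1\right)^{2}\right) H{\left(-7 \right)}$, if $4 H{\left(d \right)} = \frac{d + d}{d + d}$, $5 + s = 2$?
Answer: $\frac{9}{2} \approx 4.5$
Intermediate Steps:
$s = -3$ ($s = -5 + 2 = -3$)
$H{\left(d \right)} = \frac{1}{4}$ ($H{\left(d \right)} = \frac{\left(d + d\right) \frac{1}{d + d}}{4} = \frac{2 d \frac{1}{2 d}}{4} = \frac{1}{4} \cdot 1 = \frac{1}{4}$)
$\left(s \left(1 - 4\right) + \left(-2 - 1\right)^{2}\right) H{\left(-7 \right)} = \left(- 3 \left(1 - 4\right) + \left(-2 - 1\right)^{2}\right) \frac{1}{4} = \left(\left(-3\right) \left(-3\right) + \left(-3\right)^{2}\right) \frac{1}{4} = \left(9 + 9\right) \frac{1}{4} = 18 \cdot \frac{1}{4} = \frac{9}{2}$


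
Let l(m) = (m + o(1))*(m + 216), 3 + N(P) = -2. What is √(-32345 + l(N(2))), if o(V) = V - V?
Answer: 10*I*√334 ≈ 182.76*I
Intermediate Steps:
N(P) = -5 (N(P) = -3 - 2 = -5)
o(V) = 0
l(m) = m*(216 + m) (l(m) = (m + 0)*(m + 216) = m*(216 + m))
√(-32345 + l(N(2))) = √(-32345 - 5*(216 - 5)) = √(-32345 - 5*211) = √(-32345 - 1055) = √(-33400) = 10*I*√334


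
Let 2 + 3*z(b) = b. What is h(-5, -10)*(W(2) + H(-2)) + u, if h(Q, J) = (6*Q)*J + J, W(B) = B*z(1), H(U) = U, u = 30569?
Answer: 89387/3 ≈ 29796.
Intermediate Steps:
z(b) = -⅔ + b/3
W(B) = -B/3 (W(B) = B*(-⅔ + (⅓)*1) = B*(-⅔ + ⅓) = B*(-⅓) = -B/3)
h(Q, J) = J + 6*J*Q (h(Q, J) = 6*J*Q + J = J + 6*J*Q)
h(-5, -10)*(W(2) + H(-2)) + u = (-10*(1 + 6*(-5)))*(-⅓*2 - 2) + 30569 = (-10*(1 - 30))*(-⅔ - 2) + 30569 = -10*(-29)*(-8/3) + 30569 = 290*(-8/3) + 30569 = -2320/3 + 30569 = 89387/3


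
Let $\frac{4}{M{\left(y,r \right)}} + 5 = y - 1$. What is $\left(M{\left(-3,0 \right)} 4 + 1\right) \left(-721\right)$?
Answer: $\frac{5047}{9} \approx 560.78$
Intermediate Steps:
$M{\left(y,r \right)} = \frac{4}{-6 + y}$ ($M{\left(y,r \right)} = \frac{4}{-5 + \left(y - 1\right)} = \frac{4}{-5 + \left(-1 + y\right)} = \frac{4}{-6 + y}$)
$\left(M{\left(-3,0 \right)} 4 + 1\right) \left(-721\right) = \left(\frac{4}{-6 - 3} \cdot 4 + 1\right) \left(-721\right) = \left(\frac{4}{-9} \cdot 4 + 1\right) \left(-721\right) = \left(4 \left(- \frac{1}{9}\right) 4 + 1\right) \left(-721\right) = \left(\left(- \frac{4}{9}\right) 4 + 1\right) \left(-721\right) = \left(- \frac{16}{9} + 1\right) \left(-721\right) = \left(- \frac{7}{9}\right) \left(-721\right) = \frac{5047}{9}$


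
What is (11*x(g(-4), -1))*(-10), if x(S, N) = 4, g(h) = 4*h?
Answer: -440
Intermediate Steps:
(11*x(g(-4), -1))*(-10) = (11*4)*(-10) = 44*(-10) = -440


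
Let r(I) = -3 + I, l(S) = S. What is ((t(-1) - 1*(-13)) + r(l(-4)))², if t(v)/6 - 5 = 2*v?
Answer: 576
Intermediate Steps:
t(v) = 30 + 12*v (t(v) = 30 + 6*(2*v) = 30 + 12*v)
((t(-1) - 1*(-13)) + r(l(-4)))² = (((30 + 12*(-1)) - 1*(-13)) + (-3 - 4))² = (((30 - 12) + 13) - 7)² = ((18 + 13) - 7)² = (31 - 7)² = 24² = 576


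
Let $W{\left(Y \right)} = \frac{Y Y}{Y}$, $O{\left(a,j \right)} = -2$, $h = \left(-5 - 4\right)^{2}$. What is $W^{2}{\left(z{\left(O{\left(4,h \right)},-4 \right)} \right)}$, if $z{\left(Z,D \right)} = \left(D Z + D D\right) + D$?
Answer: $400$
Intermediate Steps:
$h = 81$ ($h = \left(-9\right)^{2} = 81$)
$z{\left(Z,D \right)} = D + D^{2} + D Z$ ($z{\left(Z,D \right)} = \left(D Z + D^{2}\right) + D = \left(D^{2} + D Z\right) + D = D + D^{2} + D Z$)
$W{\left(Y \right)} = Y$ ($W{\left(Y \right)} = \frac{Y^{2}}{Y} = Y$)
$W^{2}{\left(z{\left(O{\left(4,h \right)},-4 \right)} \right)} = \left(- 4 \left(1 - 4 - 2\right)\right)^{2} = \left(\left(-4\right) \left(-5\right)\right)^{2} = 20^{2} = 400$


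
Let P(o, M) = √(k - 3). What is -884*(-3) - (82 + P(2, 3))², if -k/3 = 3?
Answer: -4060 - 328*I*√3 ≈ -4060.0 - 568.11*I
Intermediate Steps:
k = -9 (k = -3*3 = -9)
P(o, M) = 2*I*√3 (P(o, M) = √(-9 - 3) = √(-12) = 2*I*√3)
-884*(-3) - (82 + P(2, 3))² = -884*(-3) - (82 + 2*I*√3)² = 2652 - (82 + 2*I*√3)²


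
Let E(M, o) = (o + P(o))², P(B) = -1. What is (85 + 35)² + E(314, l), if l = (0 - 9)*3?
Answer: 15184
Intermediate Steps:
l = -27 (l = -9*3 = -27)
E(M, o) = (-1 + o)² (E(M, o) = (o - 1)² = (-1 + o)²)
(85 + 35)² + E(314, l) = (85 + 35)² + (-1 - 27)² = 120² + (-28)² = 14400 + 784 = 15184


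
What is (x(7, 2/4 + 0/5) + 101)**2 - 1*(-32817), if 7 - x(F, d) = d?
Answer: 177493/4 ≈ 44373.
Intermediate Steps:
x(F, d) = 7 - d
(x(7, 2/4 + 0/5) + 101)**2 - 1*(-32817) = ((7 - (2/4 + 0/5)) + 101)**2 - 1*(-32817) = ((7 - (2*(1/4) + 0*(1/5))) + 101)**2 + 32817 = ((7 - (1/2 + 0)) + 101)**2 + 32817 = ((7 - 1*1/2) + 101)**2 + 32817 = ((7 - 1/2) + 101)**2 + 32817 = (13/2 + 101)**2 + 32817 = (215/2)**2 + 32817 = 46225/4 + 32817 = 177493/4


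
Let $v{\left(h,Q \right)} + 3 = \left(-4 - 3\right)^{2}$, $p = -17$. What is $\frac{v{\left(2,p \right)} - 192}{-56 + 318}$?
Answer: $- \frac{73}{131} \approx -0.55725$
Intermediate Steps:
$v{\left(h,Q \right)} = 46$ ($v{\left(h,Q \right)} = -3 + \left(-4 - 3\right)^{2} = -3 + \left(-7\right)^{2} = -3 + 49 = 46$)
$\frac{v{\left(2,p \right)} - 192}{-56 + 318} = \frac{46 - 192}{-56 + 318} = - \frac{146}{262} = \left(-146\right) \frac{1}{262} = - \frac{73}{131}$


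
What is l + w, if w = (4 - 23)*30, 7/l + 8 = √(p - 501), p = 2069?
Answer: -107153/188 + 49*√2/376 ≈ -569.78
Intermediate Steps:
l = 7/(-8 + 28*√2) (l = 7/(-8 + √(2069 - 501)) = 7/(-8 + √1568) = 7/(-8 + 28*√2) ≈ 0.22153)
w = -570 (w = -19*30 = -570)
l + w = (7/188 + 49*√2/376) - 570 = -107153/188 + 49*√2/376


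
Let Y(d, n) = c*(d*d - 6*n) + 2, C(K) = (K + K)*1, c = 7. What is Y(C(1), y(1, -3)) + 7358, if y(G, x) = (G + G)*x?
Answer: 7640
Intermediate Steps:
C(K) = 2*K (C(K) = (2*K)*1 = 2*K)
y(G, x) = 2*G*x (y(G, x) = (2*G)*x = 2*G*x)
Y(d, n) = 2 - 42*n + 7*d**2 (Y(d, n) = 7*(d*d - 6*n) + 2 = 7*(d**2 - 6*n) + 2 = (-42*n + 7*d**2) + 2 = 2 - 42*n + 7*d**2)
Y(C(1), y(1, -3)) + 7358 = (2 - 84*(-3) + 7*(2*1)**2) + 7358 = (2 - 42*(-6) + 7*2**2) + 7358 = (2 + 252 + 7*4) + 7358 = (2 + 252 + 28) + 7358 = 282 + 7358 = 7640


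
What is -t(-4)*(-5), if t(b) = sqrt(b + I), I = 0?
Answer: 10*I ≈ 10.0*I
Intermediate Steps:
t(b) = sqrt(b) (t(b) = sqrt(b + 0) = sqrt(b))
-t(-4)*(-5) = -sqrt(-4)*(-5) = -2*I*(-5) = 10*I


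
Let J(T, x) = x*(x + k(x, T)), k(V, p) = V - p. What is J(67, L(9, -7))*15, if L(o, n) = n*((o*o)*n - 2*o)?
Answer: 498955275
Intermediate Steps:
L(o, n) = n*(-2*o + n*o**2) (L(o, n) = n*(o**2*n - 2*o) = n*(n*o**2 - 2*o) = n*(-2*o + n*o**2))
J(T, x) = x*(-T + 2*x) (J(T, x) = x*(x + (x - T)) = x*(-T + 2*x))
J(67, L(9, -7))*15 = ((-7*9*(-2 - 7*9))*(-1*67 + 2*(-7*9*(-2 - 7*9))))*15 = ((-7*9*(-2 - 63))*(-67 + 2*(-7*9*(-2 - 63))))*15 = ((-7*9*(-65))*(-67 + 2*(-7*9*(-65))))*15 = (4095*(-67 + 2*4095))*15 = (4095*(-67 + 8190))*15 = (4095*8123)*15 = 33263685*15 = 498955275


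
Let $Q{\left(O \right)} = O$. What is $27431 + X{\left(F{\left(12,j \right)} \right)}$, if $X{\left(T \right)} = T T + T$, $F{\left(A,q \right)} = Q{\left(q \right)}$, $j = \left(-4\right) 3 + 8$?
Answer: $27443$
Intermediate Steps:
$j = -4$ ($j = -12 + 8 = -4$)
$F{\left(A,q \right)} = q$
$X{\left(T \right)} = T + T^{2}$ ($X{\left(T \right)} = T^{2} + T = T + T^{2}$)
$27431 + X{\left(F{\left(12,j \right)} \right)} = 27431 - 4 \left(1 - 4\right) = 27431 - -12 = 27431 + 12 = 27443$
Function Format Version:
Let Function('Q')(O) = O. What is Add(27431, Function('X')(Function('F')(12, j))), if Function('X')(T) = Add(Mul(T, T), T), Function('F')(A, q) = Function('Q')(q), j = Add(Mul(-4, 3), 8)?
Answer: 27443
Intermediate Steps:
j = -4 (j = Add(-12, 8) = -4)
Function('F')(A, q) = q
Function('X')(T) = Add(T, Pow(T, 2)) (Function('X')(T) = Add(Pow(T, 2), T) = Add(T, Pow(T, 2)))
Add(27431, Function('X')(Function('F')(12, j))) = Add(27431, Mul(-4, Add(1, -4))) = Add(27431, Mul(-4, -3)) = Add(27431, 12) = 27443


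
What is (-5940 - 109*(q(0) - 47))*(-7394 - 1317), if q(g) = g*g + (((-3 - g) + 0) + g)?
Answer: 4268390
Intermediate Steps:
q(g) = -3 + g**2 (q(g) = g**2 + ((-3 - g) + g) = g**2 - 3 = -3 + g**2)
(-5940 - 109*(q(0) - 47))*(-7394 - 1317) = (-5940 - 109*((-3 + 0**2) - 47))*(-7394 - 1317) = (-5940 - 109*((-3 + 0) - 47))*(-8711) = (-5940 - 109*(-3 - 47))*(-8711) = (-5940 - 109*(-50))*(-8711) = (-5940 + 5450)*(-8711) = -490*(-8711) = 4268390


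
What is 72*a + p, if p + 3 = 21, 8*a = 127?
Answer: 1161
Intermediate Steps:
a = 127/8 (a = (⅛)*127 = 127/8 ≈ 15.875)
p = 18 (p = -3 + 21 = 18)
72*a + p = 72*(127/8) + 18 = 1143 + 18 = 1161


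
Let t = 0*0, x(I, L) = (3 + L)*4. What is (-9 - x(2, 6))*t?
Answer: 0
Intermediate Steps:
x(I, L) = 12 + 4*L
t = 0
(-9 - x(2, 6))*t = (-9 - (12 + 4*6))*0 = (-9 - (12 + 24))*0 = (-9 - 1*36)*0 = (-9 - 36)*0 = -45*0 = 0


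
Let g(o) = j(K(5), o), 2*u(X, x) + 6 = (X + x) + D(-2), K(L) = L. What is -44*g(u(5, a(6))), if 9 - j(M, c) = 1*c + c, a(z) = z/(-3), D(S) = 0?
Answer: -528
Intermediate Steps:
a(z) = -z/3 (a(z) = z*(-⅓) = -z/3)
j(M, c) = 9 - 2*c (j(M, c) = 9 - (1*c + c) = 9 - (c + c) = 9 - 2*c)
u(X, x) = -3 + X/2 + x/2 (u(X, x) = -3 + ((X + x) + 0)/2 = -3 + (X + x)/2 = -3 + (X/2 + x/2) = -3 + X/2 + x/2)
g(o) = 9 - 2*o
-44*g(u(5, a(6))) = -44*(9 - 2*(-3 + (½)*5 + (-⅓*6)/2)) = -44*(9 - 2*(-3 + 5/2 + (½)*(-2))) = -44*(9 - 2*(-3 + 5/2 - 1)) = -44*(9 - 2*(-3/2)) = -44*(9 + 3) = -44*12 = -528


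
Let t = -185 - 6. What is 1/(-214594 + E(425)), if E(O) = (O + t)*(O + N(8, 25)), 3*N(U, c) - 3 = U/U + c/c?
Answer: -1/114754 ≈ -8.7143e-6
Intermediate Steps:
N(U, c) = 5/3 (N(U, c) = 1 + (U/U + c/c)/3 = 1 + (1 + 1)/3 = 1 + (⅓)*2 = 1 + ⅔ = 5/3)
t = -191
E(O) = (-191 + O)*(5/3 + O) (E(O) = (O - 191)*(O + 5/3) = (-191 + O)*(5/3 + O))
1/(-214594 + E(425)) = 1/(-214594 + (-955/3 + 425² - 568/3*425)) = 1/(-214594 + (-955/3 + 180625 - 241400/3)) = 1/(-214594 + 99840) = 1/(-114754) = -1/114754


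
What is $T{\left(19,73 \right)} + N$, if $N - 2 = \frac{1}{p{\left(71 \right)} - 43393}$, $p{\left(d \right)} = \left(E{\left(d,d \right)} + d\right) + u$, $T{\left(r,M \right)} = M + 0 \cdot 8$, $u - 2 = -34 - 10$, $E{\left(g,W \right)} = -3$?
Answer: $\frac{3252524}{43367} \approx 75.0$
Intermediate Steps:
$u = -42$ ($u = 2 - 44 = -42$)
$T{\left(r,M \right)} = M$ ($T{\left(r,M \right)} = M + 0 = M$)
$p{\left(d \right)} = -45 + d$ ($p{\left(d \right)} = \left(-3 + d\right) - 42 = -45 + d$)
$N = \frac{86733}{43367}$ ($N = 2 + \frac{1}{\left(-45 + 71\right) - 43393} = 2 + \frac{1}{26 - 43393} = 2 + \frac{1}{-43367} = 2 - \frac{1}{43367} = \frac{86733}{43367} \approx 2.0$)
$T{\left(19,73 \right)} + N = 73 + \frac{86733}{43367} = \frac{3252524}{43367}$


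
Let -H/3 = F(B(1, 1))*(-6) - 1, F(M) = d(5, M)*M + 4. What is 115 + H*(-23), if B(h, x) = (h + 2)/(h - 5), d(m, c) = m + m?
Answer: 1495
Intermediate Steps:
d(m, c) = 2*m
B(h, x) = (2 + h)/(-5 + h)
F(M) = 4 + 10*M (F(M) = (2*5)*M + 4 = 10*M + 4 = 4 + 10*M)
H = -60 (H = -3*((4 + 10*((2 + 1)/(-5 + 1)))*(-6) - 1) = -3*((4 + 10*(3/(-4)))*(-6) - 1) = -3*((4 + 10*(-¼*3))*(-6) - 1) = -3*((4 + 10*(-¾))*(-6) - 1) = -3*((4 - 15/2)*(-6) - 1) = -3*(-7/2*(-6) - 1) = -3*(21 - 1) = -3*20 = -60)
115 + H*(-23) = 115 - 60*(-23) = 115 + 1380 = 1495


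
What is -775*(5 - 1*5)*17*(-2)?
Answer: 0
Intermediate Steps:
-775*(5 - 1*5)*17*(-2) = -775*(5 - 5)*17*(-2) = -775*0*17*(-2) = -0*(-2) = -775*0 = 0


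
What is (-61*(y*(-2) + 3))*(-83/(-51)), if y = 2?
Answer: 5063/51 ≈ 99.275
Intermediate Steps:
(-61*(y*(-2) + 3))*(-83/(-51)) = (-61*(2*(-2) + 3))*(-83/(-51)) = (-61*(-4 + 3))*(-83*(-1/51)) = -61*(-1)*(83/51) = 61*(83/51) = 5063/51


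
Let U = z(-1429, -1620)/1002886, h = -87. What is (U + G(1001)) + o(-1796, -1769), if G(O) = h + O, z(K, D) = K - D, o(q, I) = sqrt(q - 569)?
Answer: 916637995/1002886 + I*sqrt(2365) ≈ 914.0 + 48.631*I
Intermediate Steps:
o(q, I) = sqrt(-569 + q)
G(O) = -87 + O
U = 191/1002886 (U = (-1429 - 1*(-1620))/1002886 = (-1429 + 1620)*(1/1002886) = 191*(1/1002886) = 191/1002886 ≈ 0.00019045)
(U + G(1001)) + o(-1796, -1769) = (191/1002886 + (-87 + 1001)) + sqrt(-569 - 1796) = (191/1002886 + 914) + sqrt(-2365) = 916637995/1002886 + I*sqrt(2365)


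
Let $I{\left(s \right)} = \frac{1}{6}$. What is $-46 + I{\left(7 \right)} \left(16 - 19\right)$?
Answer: $- \frac{93}{2} \approx -46.5$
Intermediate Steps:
$I{\left(s \right)} = \frac{1}{6}$
$-46 + I{\left(7 \right)} \left(16 - 19\right) = -46 + \frac{16 - 19}{6} = -46 + \frac{1}{6} \left(-3\right) = -46 - \frac{1}{2} = - \frac{93}{2}$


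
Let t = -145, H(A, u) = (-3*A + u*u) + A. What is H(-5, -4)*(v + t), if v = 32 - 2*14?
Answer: -3666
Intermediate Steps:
H(A, u) = u² - 2*A (H(A, u) = (-3*A + u²) + A = (u² - 3*A) + A = u² - 2*A)
v = 4 (v = 32 - 1*28 = 32 - 28 = 4)
H(-5, -4)*(v + t) = ((-4)² - 2*(-5))*(4 - 145) = (16 + 10)*(-141) = 26*(-141) = -3666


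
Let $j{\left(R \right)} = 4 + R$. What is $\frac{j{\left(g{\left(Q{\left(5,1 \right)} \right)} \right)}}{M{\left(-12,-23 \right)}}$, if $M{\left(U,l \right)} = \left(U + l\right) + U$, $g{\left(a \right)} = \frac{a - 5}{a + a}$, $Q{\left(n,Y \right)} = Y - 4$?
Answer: $- \frac{16}{141} \approx -0.11348$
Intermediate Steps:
$Q{\left(n,Y \right)} = -4 + Y$
$g{\left(a \right)} = \frac{-5 + a}{2 a}$
$M{\left(U,l \right)} = l + 2 U$
$\frac{j{\left(g{\left(Q{\left(5,1 \right)} \right)} \right)}}{M{\left(-12,-23 \right)}} = \frac{4 + \frac{-5 + \left(-4 + 1\right)}{2 \left(-4 + 1\right)}}{-23 + 2 \left(-12\right)} = \frac{4 + \frac{-5 - 3}{2 \left(-3\right)}}{-23 - 24} = \frac{4 + \frac{1}{2} \left(- \frac{1}{3}\right) \left(-8\right)}{-47} = \left(4 + \frac{4}{3}\right) \left(- \frac{1}{47}\right) = \frac{16}{3} \left(- \frac{1}{47}\right) = - \frac{16}{141}$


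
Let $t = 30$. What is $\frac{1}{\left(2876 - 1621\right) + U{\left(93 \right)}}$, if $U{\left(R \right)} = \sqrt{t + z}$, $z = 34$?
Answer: $\frac{1}{1263} \approx 0.00079177$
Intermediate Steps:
$U{\left(R \right)} = 8$ ($U{\left(R \right)} = \sqrt{30 + 34} = \sqrt{64} = 8$)
$\frac{1}{\left(2876 - 1621\right) + U{\left(93 \right)}} = \frac{1}{\left(2876 - 1621\right) + 8} = \frac{1}{1255 + 8} = \frac{1}{1263}$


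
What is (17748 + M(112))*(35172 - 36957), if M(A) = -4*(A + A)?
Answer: -30080820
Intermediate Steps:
M(A) = -8*A
(17748 + M(112))*(35172 - 36957) = (17748 - 8*112)*(35172 - 36957) = (17748 - 896)*(-1785) = 16852*(-1785) = -30080820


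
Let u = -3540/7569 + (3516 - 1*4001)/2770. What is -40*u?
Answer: 17969020/698871 ≈ 25.711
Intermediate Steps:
u = -898451/1397742 (u = -3540*1/7569 + (3516 - 4001)*(1/2770) = -1180/2523 - 485*1/2770 = -1180/2523 - 97/554 = -898451/1397742 ≈ -0.64279)
-40*u = -40*(-898451/1397742) = 17969020/698871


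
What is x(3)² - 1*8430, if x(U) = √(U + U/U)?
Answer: -8426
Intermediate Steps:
x(U) = √(1 + U) (x(U) = √(U + 1) = √(1 + U))
x(3)² - 1*8430 = (√(1 + 3))² - 1*8430 = (√4)² - 8430 = 2² - 8430 = 4 - 8430 = -8426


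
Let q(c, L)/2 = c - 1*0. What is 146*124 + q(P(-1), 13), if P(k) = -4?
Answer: 18096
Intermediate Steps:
q(c, L) = 2*c (q(c, L) = 2*(c - 1*0) = 2*(c + 0) = 2*c)
146*124 + q(P(-1), 13) = 146*124 + 2*(-4) = 18104 - 8 = 18096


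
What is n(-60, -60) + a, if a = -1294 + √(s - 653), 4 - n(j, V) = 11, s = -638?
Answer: -1301 + I*√1291 ≈ -1301.0 + 35.93*I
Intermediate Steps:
n(j, V) = -7 (n(j, V) = 4 - 1*11 = 4 - 11 = -7)
a = -1294 + I*√1291 (a = -1294 + √(-638 - 653) = -1294 + √(-1291) = -1294 + I*√1291 ≈ -1294.0 + 35.93*I)
n(-60, -60) + a = -7 + (-1294 + I*√1291) = -1301 + I*√1291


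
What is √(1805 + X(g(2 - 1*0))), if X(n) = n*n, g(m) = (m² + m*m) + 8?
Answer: 3*√229 ≈ 45.398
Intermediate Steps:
g(m) = 8 + 2*m² (g(m) = (m² + m²) + 8 = 2*m² + 8 = 8 + 2*m²)
X(n) = n²
√(1805 + X(g(2 - 1*0))) = √(1805 + (8 + 2*(2 - 1*0)²)²) = √(1805 + (8 + 2*(2 + 0)²)²) = √(1805 + (8 + 2*2²)²) = √(1805 + (8 + 2*4)²) = √(1805 + (8 + 8)²) = √(1805 + 16²) = √(1805 + 256) = √2061 = 3*√229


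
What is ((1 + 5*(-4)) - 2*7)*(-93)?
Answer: 3069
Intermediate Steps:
((1 + 5*(-4)) - 2*7)*(-93) = ((1 - 20) - 14)*(-93) = (-19 - 14)*(-93) = -33*(-93) = 3069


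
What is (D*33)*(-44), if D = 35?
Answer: -50820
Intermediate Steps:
(D*33)*(-44) = (35*33)*(-44) = 1155*(-44) = -50820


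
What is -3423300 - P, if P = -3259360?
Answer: -163940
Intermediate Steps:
-3423300 - P = -3423300 - 1*(-3259360) = -3423300 + 3259360 = -163940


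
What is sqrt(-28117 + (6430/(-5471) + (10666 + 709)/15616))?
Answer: I*sqrt(801694581039440077)/5339696 ≈ 167.68*I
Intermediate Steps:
sqrt(-28117 + (6430/(-5471) + (10666 + 709)/15616)) = sqrt(-28117 + (6430*(-1/5471) + 11375*(1/15616))) = sqrt(-28117 + (-6430/5471 + 11375/15616)) = sqrt(-28117 - 38178255/85435136) = sqrt(-2402217897167/85435136) = I*sqrt(801694581039440077)/5339696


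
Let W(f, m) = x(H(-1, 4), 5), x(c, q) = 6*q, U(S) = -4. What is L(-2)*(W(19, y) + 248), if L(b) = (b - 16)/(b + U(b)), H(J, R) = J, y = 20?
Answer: 834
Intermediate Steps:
W(f, m) = 30 (W(f, m) = 6*5 = 30)
L(b) = (-16 + b)/(-4 + b) (L(b) = (b - 16)/(b - 4) = (-16 + b)/(-4 + b))
L(-2)*(W(19, y) + 248) = ((-16 - 2)/(-4 - 2))*(30 + 248) = (-18/(-6))*278 = -⅙*(-18)*278 = 3*278 = 834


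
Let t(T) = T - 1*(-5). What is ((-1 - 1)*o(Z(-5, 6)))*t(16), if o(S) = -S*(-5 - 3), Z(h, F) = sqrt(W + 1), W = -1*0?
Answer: -336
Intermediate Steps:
t(T) = 5 + T (t(T) = T + 5 = 5 + T)
W = 0
Z(h, F) = 1 (Z(h, F) = sqrt(0 + 1) = sqrt(1) = 1)
o(S) = 8*S (o(S) = -S*(-8) = -(-8)*S = 8*S)
((-1 - 1)*o(Z(-5, 6)))*t(16) = ((-1 - 1)*(8*1))*(5 + 16) = -2*8*21 = -16*21 = -336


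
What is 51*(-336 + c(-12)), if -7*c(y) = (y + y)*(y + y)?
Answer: -149328/7 ≈ -21333.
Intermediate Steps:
c(y) = -4*y²/7 (c(y) = -(y + y)*(y + y)/7 = -2*y*2*y/7 = -4*y²/7)
51*(-336 + c(-12)) = 51*(-336 - 4/7*(-12)²) = 51*(-336 - 4/7*144) = 51*(-336 - 576/7) = 51*(-2928/7) = -149328/7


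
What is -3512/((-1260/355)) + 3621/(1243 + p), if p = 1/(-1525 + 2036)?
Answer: 39712047665/40015962 ≈ 992.41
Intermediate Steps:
p = 1/511 ≈ 0.0019569
-3512/((-1260/355)) + 3621/(1243 + p) = -3512/((-1260/355)) + 3621/(1243 + 1/511) = -3512/((-1260*1/355)) + 3621/(635174/511) = -3512/(-252/71) + 3621*(511/635174) = -3512*(-71/252) + 1850331/635174 = 62338/63 + 1850331/635174 = 39712047665/40015962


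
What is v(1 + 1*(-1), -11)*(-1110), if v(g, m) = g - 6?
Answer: 6660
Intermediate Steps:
v(g, m) = -6 + g
v(1 + 1*(-1), -11)*(-1110) = (-6 + (1 + 1*(-1)))*(-1110) = (-6 + (1 - 1))*(-1110) = (-6 + 0)*(-1110) = -6*(-1110) = 6660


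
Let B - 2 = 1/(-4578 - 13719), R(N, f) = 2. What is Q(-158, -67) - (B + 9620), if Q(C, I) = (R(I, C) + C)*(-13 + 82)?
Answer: -373002641/18297 ≈ -20386.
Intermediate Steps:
Q(C, I) = 138 + 69*C (Q(C, I) = (2 + C)*(-13 + 82) = (2 + C)*69 = 138 + 69*C)
B = 36593/18297 (B = 2 + 1/(-4578 - 13719) = 2 + 1/(-18297) = 2 - 1/18297 = 36593/18297 ≈ 1.9999)
Q(-158, -67) - (B + 9620) = (138 + 69*(-158)) - (36593/18297 + 9620) = (138 - 10902) - 1*176053733/18297 = -10764 - 176053733/18297 = -373002641/18297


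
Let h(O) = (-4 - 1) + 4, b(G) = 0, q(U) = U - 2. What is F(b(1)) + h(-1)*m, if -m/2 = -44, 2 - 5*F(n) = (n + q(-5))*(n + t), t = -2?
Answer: -452/5 ≈ -90.400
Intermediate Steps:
q(U) = -2 + U
h(O) = -1 (h(O) = -5 + 4 = -1)
F(n) = ⅖ - (-7 + n)*(-2 + n)/5 (F(n) = ⅖ - (n + (-2 - 5))*(n - 2)/5 = ⅖ - (n - 7)*(-2 + n)/5 = ⅖ - (-7 + n)*(-2 + n)/5)
m = 88 (m = -2*(-44) = 88)
F(b(1)) + h(-1)*m = (-12/5 - ⅕*0² + (9/5)*0) - 1*88 = (-12/5 - ⅕*0 + 0) - 88 = (-12/5 + 0 + 0) - 88 = -12/5 - 88 = -452/5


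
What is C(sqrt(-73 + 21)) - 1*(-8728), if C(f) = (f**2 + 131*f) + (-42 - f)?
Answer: 8634 + 260*I*sqrt(13) ≈ 8634.0 + 937.44*I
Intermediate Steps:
C(f) = -42 + f**2 + 130*f
C(sqrt(-73 + 21)) - 1*(-8728) = (-42 + (sqrt(-73 + 21))**2 + 130*sqrt(-73 + 21)) - 1*(-8728) = (-42 + (sqrt(-52))**2 + 130*sqrt(-52)) + 8728 = (-42 + (2*I*sqrt(13))**2 + 130*(2*I*sqrt(13))) + 8728 = (-42 - 52 + 260*I*sqrt(13)) + 8728 = (-94 + 260*I*sqrt(13)) + 8728 = 8634 + 260*I*sqrt(13)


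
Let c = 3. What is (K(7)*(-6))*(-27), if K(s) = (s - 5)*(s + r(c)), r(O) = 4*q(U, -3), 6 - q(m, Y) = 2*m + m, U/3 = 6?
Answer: -59940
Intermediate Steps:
U = 18 (U = 3*6 = 18)
q(m, Y) = 6 - 3*m (q(m, Y) = 6 - (2*m + m) = 6 - 3*m)
r(O) = -192 (r(O) = 4*(6 - 3*18) = 4*(6 - 54) = 4*(-48) = -192)
K(s) = (-192 + s)*(-5 + s) (K(s) = (s - 5)*(s - 192) = (-5 + s)*(-192 + s) = (-192 + s)*(-5 + s))
(K(7)*(-6))*(-27) = ((960 + 7² - 197*7)*(-6))*(-27) = ((960 + 49 - 1379)*(-6))*(-27) = -370*(-6)*(-27) = 2220*(-27) = -59940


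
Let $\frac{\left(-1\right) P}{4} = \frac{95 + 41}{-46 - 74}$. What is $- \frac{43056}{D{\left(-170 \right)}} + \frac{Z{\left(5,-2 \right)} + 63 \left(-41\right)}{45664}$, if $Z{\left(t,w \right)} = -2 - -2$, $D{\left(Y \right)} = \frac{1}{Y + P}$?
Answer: $\frac{1626627651981}{228320} \approx 7.1243 \cdot 10^{6}$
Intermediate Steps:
$P = \frac{68}{15}$ ($P = - 4 \frac{95 + 41}{-46 - 74} = - 4 \frac{136}{-120} = - 4 \cdot 136 \left(- \frac{1}{120}\right) = \left(-4\right) \left(- \frac{17}{15}\right) = \frac{68}{15} \approx 4.5333$)
$D{\left(Y \right)} = \frac{1}{\frac{68}{15} + Y}$ ($D{\left(Y \right)} = \frac{1}{Y + \frac{68}{15}} = \frac{1}{\frac{68}{15} + Y}$)
$Z{\left(t,w \right)} = 0$ ($Z{\left(t,w \right)} = -2 + 2 = 0$)
$- \frac{43056}{D{\left(-170 \right)}} + \frac{Z{\left(5,-2 \right)} + 63 \left(-41\right)}{45664} = - \frac{43056}{15 \frac{1}{68 + 15 \left(-170\right)}} + \frac{0 + 63 \left(-41\right)}{45664} = - \frac{43056}{15 \frac{1}{68 - 2550}} + \left(0 - 2583\right) \frac{1}{45664} = - \frac{43056}{15 \frac{1}{-2482}} - \frac{2583}{45664} = - \frac{43056}{15 \left(- \frac{1}{2482}\right)} - \frac{2583}{45664} = - \frac{43056}{- \frac{15}{2482}} - \frac{2583}{45664} = \left(-43056\right) \left(- \frac{2482}{15}\right) - \frac{2583}{45664} = \frac{35621664}{5} - \frac{2583}{45664} = \frac{1626627651981}{228320}$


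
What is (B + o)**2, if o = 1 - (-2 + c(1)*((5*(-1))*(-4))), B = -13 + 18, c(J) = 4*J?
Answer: 5184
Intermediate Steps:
B = 5
o = -77 (o = 1 - (-2 + (4*1)*((5*(-1))*(-4))) = 1 - (-2 + 4*(-5*(-4))) = 1 - (-2 + 4*20) = 1 - (-2 + 80) = 1 - 1*78 = 1 - 78 = -77)
(B + o)**2 = (5 - 77)**2 = (-72)**2 = 5184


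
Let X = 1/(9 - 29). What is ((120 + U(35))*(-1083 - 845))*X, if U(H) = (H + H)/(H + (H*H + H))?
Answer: 2141044/185 ≈ 11573.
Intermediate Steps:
U(H) = 2*H/(H² + 2*H) (U(H) = (2*H)/(H + (H² + H)) = (2*H)/(H + (H + H²)) = (2*H)/(H² + 2*H) = 2*H/(H² + 2*H))
X = -1/20 (X = 1/(-20) = -1/20 ≈ -0.050000)
((120 + U(35))*(-1083 - 845))*X = ((120 + 2/(2 + 35))*(-1083 - 845))*(-1/20) = ((120 + 2/37)*(-1928))*(-1/20) = ((4442/37)*(-1928))*(-1/20) = -8564176/37*(-1/20) = 2141044/185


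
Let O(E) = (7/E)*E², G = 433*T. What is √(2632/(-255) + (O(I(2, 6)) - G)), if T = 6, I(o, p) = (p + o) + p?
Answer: 2*I*√40808415/255 ≈ 50.103*I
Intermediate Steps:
I(o, p) = o + 2*p (I(o, p) = (o + p) + p = o + 2*p)
G = 2598 (G = 433*6 = 2598)
O(E) = 7*E
√(2632/(-255) + (O(I(2, 6)) - G)) = √(2632/(-255) + (7*(2 + 2*6) - 1*2598)) = √(2632*(-1/255) + (7*(2 + 12) - 2598)) = √(-2632/255 + (7*14 - 2598)) = √(-2632/255 + (98 - 2598)) = √(-2632/255 - 2500) = √(-640132/255) = 2*I*√40808415/255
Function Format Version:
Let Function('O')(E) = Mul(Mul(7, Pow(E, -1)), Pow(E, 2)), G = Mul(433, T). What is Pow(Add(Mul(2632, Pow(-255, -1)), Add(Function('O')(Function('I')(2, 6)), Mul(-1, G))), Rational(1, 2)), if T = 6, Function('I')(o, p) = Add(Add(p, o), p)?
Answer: Mul(Rational(2, 255), I, Pow(40808415, Rational(1, 2))) ≈ Mul(50.103, I)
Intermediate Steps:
Function('I')(o, p) = Add(o, Mul(2, p)) (Function('I')(o, p) = Add(Add(o, p), p) = Add(o, Mul(2, p)))
G = 2598 (G = Mul(433, 6) = 2598)
Function('O')(E) = Mul(7, E)
Pow(Add(Mul(2632, Pow(-255, -1)), Add(Function('O')(Function('I')(2, 6)), Mul(-1, G))), Rational(1, 2)) = Pow(Add(Mul(2632, Pow(-255, -1)), Add(Mul(7, Add(2, Mul(2, 6))), Mul(-1, 2598))), Rational(1, 2)) = Pow(Add(Mul(2632, Rational(-1, 255)), Add(Mul(7, Add(2, 12)), -2598)), Rational(1, 2)) = Pow(Add(Rational(-2632, 255), Add(Mul(7, 14), -2598)), Rational(1, 2)) = Pow(Add(Rational(-2632, 255), Add(98, -2598)), Rational(1, 2)) = Pow(Add(Rational(-2632, 255), -2500), Rational(1, 2)) = Pow(Rational(-640132, 255), Rational(1, 2)) = Mul(Rational(2, 255), I, Pow(40808415, Rational(1, 2)))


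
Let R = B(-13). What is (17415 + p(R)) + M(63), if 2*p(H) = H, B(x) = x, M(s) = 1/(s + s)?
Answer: 1096736/63 ≈ 17409.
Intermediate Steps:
M(s) = 1/(2*s)
R = -13
p(H) = H/2
(17415 + p(R)) + M(63) = (17415 + (½)*(-13)) + (½)/63 = (17415 - 13/2) + (½)*(1/63) = 34817/2 + 1/126 = 1096736/63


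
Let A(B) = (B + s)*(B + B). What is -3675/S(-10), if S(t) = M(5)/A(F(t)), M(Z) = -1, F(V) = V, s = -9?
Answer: 1396500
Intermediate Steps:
A(B) = 2*B*(-9 + B) (A(B) = (B - 9)*(B + B) = (-9 + B)*(2*B) = 2*B*(-9 + B))
S(t) = -1/(2*t*(-9 + t))
-3675/S(-10) = -3675/((-½/(-10*(-9 - 10)))) = -3675/((-½*(-⅒)/(-19))) = -3675/((-½*(-⅒)*(-1/19))) = -3675/(-1/380) = -3675*(-380) = 1396500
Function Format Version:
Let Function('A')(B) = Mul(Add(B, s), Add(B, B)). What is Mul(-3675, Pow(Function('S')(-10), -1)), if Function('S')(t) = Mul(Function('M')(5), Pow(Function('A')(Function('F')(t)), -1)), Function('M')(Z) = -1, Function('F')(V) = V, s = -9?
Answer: 1396500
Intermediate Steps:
Function('A')(B) = Mul(2, B, Add(-9, B)) (Function('A')(B) = Mul(Add(B, -9), Add(B, B)) = Mul(Add(-9, B), Mul(2, B)) = Mul(2, B, Add(-9, B)))
Function('S')(t) = Mul(Rational(-1, 2), Pow(t, -1), Pow(Add(-9, t), -1)) (Function('S')(t) = Mul(-1, Pow(Mul(2, t, Add(-9, t)), -1)) = Mul(-1, Mul(Rational(1, 2), Pow(t, -1), Pow(Add(-9, t), -1))) = Mul(Rational(-1, 2), Pow(t, -1), Pow(Add(-9, t), -1)))
Mul(-3675, Pow(Function('S')(-10), -1)) = Mul(-3675, Pow(Mul(Rational(-1, 2), Pow(-10, -1), Pow(Add(-9, -10), -1)), -1)) = Mul(-3675, Pow(Mul(Rational(-1, 2), Rational(-1, 10), Pow(-19, -1)), -1)) = Mul(-3675, Pow(Mul(Rational(-1, 2), Rational(-1, 10), Rational(-1, 19)), -1)) = Mul(-3675, Pow(Rational(-1, 380), -1)) = Mul(-3675, -380) = 1396500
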